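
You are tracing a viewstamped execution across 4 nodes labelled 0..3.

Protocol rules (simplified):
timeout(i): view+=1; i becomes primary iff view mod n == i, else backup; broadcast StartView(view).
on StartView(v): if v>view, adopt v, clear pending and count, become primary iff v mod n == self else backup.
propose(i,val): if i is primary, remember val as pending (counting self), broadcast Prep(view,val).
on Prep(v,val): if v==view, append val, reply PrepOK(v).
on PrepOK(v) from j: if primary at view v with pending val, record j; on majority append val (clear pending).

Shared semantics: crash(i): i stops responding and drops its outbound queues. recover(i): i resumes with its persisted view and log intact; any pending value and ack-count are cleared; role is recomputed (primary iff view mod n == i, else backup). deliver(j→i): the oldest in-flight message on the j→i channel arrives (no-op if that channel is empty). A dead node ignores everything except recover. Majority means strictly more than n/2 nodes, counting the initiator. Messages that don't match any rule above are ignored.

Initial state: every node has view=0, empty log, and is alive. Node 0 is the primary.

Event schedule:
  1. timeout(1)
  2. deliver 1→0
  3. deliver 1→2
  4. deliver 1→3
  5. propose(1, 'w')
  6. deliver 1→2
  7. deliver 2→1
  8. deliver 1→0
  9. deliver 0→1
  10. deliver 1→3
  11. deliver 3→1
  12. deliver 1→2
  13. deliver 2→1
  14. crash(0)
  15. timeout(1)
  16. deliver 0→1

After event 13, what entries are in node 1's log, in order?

w

e1 timeout(1): 1[prim,v=1,-]
e2 deliver 1→0: 0[back,v=1,-]
e3 deliver 1→2: 2[back,v=1,-]
e4 deliver 1→3: 3[back,v=1,-]
e5 propose(1,'w'): ·
e6 deliver 1→2: 2[back,v=1,w]
e7 deliver 2→1: ·
e8 deliver 1→0: 0[back,v=1,w]
e9 deliver 0→1: 1[prim,v=1,w]
e10 deliver 1→3: 3[back,v=1,w]
e11 deliver 3→1: ·
e12 deliver 1→2: ·
e13 deliver 2→1: ·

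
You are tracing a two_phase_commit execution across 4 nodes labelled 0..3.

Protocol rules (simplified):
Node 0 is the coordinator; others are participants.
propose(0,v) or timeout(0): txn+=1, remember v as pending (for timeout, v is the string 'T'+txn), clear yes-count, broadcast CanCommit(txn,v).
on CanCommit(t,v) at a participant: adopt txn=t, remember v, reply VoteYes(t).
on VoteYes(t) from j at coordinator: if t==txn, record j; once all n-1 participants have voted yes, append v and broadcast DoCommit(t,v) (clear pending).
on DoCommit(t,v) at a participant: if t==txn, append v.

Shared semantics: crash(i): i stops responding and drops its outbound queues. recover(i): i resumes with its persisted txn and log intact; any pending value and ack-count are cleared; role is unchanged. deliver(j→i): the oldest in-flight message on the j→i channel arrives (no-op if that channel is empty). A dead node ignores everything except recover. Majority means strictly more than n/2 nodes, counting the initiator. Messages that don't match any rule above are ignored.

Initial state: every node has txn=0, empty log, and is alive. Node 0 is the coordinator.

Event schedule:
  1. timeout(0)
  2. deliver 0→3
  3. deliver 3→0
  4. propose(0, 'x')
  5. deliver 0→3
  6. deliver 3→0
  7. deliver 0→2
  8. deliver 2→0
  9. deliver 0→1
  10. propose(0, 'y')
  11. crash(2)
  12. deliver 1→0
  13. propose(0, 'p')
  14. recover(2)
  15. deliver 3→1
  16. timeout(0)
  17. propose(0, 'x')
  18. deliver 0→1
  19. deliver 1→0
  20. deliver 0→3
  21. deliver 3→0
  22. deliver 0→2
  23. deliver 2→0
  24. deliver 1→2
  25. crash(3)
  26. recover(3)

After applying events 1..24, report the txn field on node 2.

2

e1 timeout(0): 0[coor,t=1,-]
e2 deliver 0→3: 3[part,t=1,-]
e3 deliver 3→0: ·
e4 propose(0,'x'): 0[coor,t=2,-]
e5 deliver 0→3: 3[part,t=2,-]
e6 deliver 3→0: ·
e7 deliver 0→2: 2[part,t=1,-]
e8 deliver 2→0: ·
e9 deliver 0→1: 1[part,t=1,-]
e10 propose(0,'y'): 0[coor,t=3,-]
e11 crash(2): 2[✗part,t=1,-]
e12 deliver 1→0: ·
e13 propose(0,'p'): 0[coor,t=4,-]
e14 recover(2): 2[part,t=1,-]
e15 deliver 3→1: ·
e16 timeout(0): 0[coor,t=5,-]
e17 propose(0,'x'): 0[coor,t=6,-]
e18 deliver 0→1: 1[part,t=2,-]
e19 deliver 1→0: ·
e20 deliver 0→3: 3[part,t=3,-]
e21 deliver 3→0: ·
e22 deliver 0→2: 2[part,t=2,-]
e23 deliver 2→0: ·
e24 deliver 1→2: ·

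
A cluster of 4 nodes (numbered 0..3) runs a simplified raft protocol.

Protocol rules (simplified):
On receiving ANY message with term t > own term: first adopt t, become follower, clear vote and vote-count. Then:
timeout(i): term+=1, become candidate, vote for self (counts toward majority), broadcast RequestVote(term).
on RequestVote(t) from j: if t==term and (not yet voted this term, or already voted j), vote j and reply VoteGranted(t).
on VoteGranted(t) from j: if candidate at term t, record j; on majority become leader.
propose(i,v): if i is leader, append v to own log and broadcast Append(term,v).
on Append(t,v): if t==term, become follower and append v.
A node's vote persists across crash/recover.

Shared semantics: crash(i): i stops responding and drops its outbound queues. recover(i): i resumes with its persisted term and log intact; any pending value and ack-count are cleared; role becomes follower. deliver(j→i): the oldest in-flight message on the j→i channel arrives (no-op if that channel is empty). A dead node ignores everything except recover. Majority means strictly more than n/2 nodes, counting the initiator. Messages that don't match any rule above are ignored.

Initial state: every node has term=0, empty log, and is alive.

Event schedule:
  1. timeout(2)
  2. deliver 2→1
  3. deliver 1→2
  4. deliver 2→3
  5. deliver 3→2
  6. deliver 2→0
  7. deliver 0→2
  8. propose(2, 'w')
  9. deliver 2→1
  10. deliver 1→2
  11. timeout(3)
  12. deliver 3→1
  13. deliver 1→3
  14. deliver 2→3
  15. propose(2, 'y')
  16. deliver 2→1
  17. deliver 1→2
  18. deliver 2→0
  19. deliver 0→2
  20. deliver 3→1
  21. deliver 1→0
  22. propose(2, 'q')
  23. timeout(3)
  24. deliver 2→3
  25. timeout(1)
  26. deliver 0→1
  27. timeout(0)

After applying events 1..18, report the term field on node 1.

[1] timeout(2) → N2(cand t1 [-])
[2] deliver 2→1 → N1(foll t1 [-])
[3] deliver 1→2 → ∅
[4] deliver 2→3 → N3(foll t1 [-])
[5] deliver 3→2 → N2(lead t1 [-])
[6] deliver 2→0 → N0(foll t1 [-])
[7] deliver 0→2 → ∅
[8] propose(2,'w') → N2(lead t1 [w])
[9] deliver 2→1 → N1(foll t1 [w])
[10] deliver 1→2 → ∅
[11] timeout(3) → N3(cand t2 [-])
[12] deliver 3→1 → N1(foll t2 [w])
[13] deliver 1→3 → ∅
[14] deliver 2→3 → ∅
[15] propose(2,'y') → N2(lead t1 [w,y])
[16] deliver 2→1 → ∅
[17] deliver 1→2 → ∅
[18] deliver 2→0 → N0(foll t1 [w])

2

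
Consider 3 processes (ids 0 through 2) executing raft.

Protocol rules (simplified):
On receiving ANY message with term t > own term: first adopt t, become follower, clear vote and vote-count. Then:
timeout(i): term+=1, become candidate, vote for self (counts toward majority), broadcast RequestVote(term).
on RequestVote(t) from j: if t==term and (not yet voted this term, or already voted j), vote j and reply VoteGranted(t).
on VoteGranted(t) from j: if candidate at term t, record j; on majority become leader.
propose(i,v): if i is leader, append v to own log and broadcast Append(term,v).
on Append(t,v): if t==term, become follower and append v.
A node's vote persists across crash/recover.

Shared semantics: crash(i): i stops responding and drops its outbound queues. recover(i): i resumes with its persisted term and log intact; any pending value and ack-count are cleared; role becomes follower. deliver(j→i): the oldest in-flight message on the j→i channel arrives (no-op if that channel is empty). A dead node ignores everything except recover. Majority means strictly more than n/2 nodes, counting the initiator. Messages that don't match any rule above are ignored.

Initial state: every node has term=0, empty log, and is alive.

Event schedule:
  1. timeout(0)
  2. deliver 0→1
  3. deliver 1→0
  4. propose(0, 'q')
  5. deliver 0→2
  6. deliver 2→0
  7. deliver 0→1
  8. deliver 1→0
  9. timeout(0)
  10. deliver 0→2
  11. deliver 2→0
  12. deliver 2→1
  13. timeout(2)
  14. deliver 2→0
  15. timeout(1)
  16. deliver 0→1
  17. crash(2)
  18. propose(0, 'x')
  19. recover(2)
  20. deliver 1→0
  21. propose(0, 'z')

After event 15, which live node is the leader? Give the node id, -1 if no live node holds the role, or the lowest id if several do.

step 1 timeout(0): 0={cand,t=1,log=-}
step 2 deliver 0→1: 1={foll,t=1,log=-}
step 3 deliver 1→0: 0={lead,t=1,log=-}
step 4 propose(0,'q'): 0={lead,t=1,log=q}
step 5 deliver 0→2: 2={foll,t=1,log=-}
step 6 deliver 2→0: —
step 7 deliver 0→1: 1={foll,t=1,log=q}
step 8 deliver 1→0: —
step 9 timeout(0): 0={cand,t=2,log=q}
step 10 deliver 0→2: 2={foll,t=1,log=q}
step 11 deliver 2→0: —
step 12 deliver 2→1: —
step 13 timeout(2): 2={cand,t=2,log=q}
step 14 deliver 2→0: —
step 15 timeout(1): 1={cand,t=2,log=q}

-1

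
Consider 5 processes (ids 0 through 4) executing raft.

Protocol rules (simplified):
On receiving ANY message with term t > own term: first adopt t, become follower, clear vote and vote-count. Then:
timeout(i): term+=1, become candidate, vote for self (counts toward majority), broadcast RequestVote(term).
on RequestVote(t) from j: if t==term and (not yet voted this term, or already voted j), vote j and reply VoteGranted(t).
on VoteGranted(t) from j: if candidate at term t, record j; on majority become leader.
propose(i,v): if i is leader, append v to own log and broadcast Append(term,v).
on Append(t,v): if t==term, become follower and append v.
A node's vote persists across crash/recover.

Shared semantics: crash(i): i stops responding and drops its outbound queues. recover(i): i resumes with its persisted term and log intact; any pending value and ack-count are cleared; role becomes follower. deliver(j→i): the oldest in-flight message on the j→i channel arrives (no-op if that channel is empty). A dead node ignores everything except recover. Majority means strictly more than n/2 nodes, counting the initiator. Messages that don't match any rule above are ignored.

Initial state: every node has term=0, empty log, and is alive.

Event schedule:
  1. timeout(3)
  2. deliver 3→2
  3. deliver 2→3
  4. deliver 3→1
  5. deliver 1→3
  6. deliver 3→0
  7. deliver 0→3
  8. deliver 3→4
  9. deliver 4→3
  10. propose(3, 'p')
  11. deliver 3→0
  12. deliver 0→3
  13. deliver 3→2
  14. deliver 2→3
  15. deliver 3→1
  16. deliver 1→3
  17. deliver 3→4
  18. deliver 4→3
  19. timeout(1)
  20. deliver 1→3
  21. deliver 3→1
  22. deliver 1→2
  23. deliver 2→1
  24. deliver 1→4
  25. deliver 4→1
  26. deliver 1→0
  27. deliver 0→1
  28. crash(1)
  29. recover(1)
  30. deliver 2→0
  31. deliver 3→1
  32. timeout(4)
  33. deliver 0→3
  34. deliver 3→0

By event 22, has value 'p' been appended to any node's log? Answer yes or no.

yes

1. timeout(3):  <3:cand t1 ->
2. deliver 3→2:  <2:foll t1 ->
3. deliver 2→3:  nop
4. deliver 3→1:  <1:foll t1 ->
5. deliver 1→3:  <3:lead t1 ->
6. deliver 3→0:  <0:foll t1 ->
7. deliver 0→3:  nop
8. deliver 3→4:  <4:foll t1 ->
9. deliver 4→3:  nop
10. propose(3,'p'):  <3:lead t1 p>
11. deliver 3→0:  <0:foll t1 p>
12. deliver 0→3:  nop
13. deliver 3→2:  <2:foll t1 p>
14. deliver 2→3:  nop
15. deliver 3→1:  <1:foll t1 p>
16. deliver 1→3:  nop
17. deliver 3→4:  <4:foll t1 p>
18. deliver 4→3:  nop
19. timeout(1):  <1:cand t2 p>
20. deliver 1→3:  <3:foll t2 p>
21. deliver 3→1:  nop
22. deliver 1→2:  <2:foll t2 p>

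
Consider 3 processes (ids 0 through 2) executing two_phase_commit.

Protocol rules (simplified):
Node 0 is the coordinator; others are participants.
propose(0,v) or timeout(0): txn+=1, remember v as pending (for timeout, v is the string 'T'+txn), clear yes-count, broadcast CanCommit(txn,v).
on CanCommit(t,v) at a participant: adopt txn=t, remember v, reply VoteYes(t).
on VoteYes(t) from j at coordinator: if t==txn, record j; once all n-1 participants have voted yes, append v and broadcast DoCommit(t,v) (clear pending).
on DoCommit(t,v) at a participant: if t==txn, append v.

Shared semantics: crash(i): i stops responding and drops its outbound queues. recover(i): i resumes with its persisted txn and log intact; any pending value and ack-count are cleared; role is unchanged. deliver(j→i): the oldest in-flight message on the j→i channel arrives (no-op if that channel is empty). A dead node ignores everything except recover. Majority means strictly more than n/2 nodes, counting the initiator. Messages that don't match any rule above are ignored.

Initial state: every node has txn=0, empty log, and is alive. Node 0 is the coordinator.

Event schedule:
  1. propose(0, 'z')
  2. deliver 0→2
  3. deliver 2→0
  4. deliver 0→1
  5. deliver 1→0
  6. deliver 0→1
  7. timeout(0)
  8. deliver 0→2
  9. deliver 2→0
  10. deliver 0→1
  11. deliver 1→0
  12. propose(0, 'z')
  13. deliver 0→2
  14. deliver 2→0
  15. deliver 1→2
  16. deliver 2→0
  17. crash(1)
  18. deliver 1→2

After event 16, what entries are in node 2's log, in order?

z

after 1 — propose(0,'z'): n0:coor/t1/[-]
after 2 — deliver 0→2: n2:part/t1/[-]
after 3 — deliver 2→0: ·
after 4 — deliver 0→1: n1:part/t1/[-]
after 5 — deliver 1→0: n0:coor/t1/[z]
after 6 — deliver 0→1: n1:part/t1/[z]
after 7 — timeout(0): n0:coor/t2/[z]
after 8 — deliver 0→2: n2:part/t1/[z]
after 9 — deliver 2→0: ·
after 10 — deliver 0→1: n1:part/t2/[z]
after 11 — deliver 1→0: ·
after 12 — propose(0,'z'): n0:coor/t3/[z]
after 13 — deliver 0→2: n2:part/t2/[z]
after 14 — deliver 2→0: ·
after 15 — deliver 1→2: ·
after 16 — deliver 2→0: ·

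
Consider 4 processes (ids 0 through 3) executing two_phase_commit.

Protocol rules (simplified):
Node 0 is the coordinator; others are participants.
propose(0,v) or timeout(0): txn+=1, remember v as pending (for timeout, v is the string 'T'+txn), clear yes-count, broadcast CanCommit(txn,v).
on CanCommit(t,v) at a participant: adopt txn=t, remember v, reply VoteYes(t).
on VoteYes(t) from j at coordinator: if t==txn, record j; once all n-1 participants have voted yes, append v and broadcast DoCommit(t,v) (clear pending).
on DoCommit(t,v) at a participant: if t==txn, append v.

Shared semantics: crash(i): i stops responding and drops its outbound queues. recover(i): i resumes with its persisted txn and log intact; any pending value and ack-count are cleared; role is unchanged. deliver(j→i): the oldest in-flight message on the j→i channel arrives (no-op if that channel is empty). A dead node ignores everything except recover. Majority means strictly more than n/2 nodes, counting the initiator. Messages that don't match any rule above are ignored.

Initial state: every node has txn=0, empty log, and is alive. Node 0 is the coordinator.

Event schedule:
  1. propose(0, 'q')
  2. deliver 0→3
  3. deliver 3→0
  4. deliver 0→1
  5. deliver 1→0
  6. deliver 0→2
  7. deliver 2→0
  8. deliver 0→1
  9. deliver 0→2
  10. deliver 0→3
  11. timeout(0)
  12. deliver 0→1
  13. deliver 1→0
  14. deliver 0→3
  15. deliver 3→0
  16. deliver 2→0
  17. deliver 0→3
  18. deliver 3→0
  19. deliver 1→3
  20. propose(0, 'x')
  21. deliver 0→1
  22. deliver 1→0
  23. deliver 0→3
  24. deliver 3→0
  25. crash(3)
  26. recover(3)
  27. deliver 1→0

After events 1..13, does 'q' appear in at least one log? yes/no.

yes

1. propose(0,'q'):  <0:coor t1 ->
2. deliver 0→3:  <3:part t1 ->
3. deliver 3→0:  nop
4. deliver 0→1:  <1:part t1 ->
5. deliver 1→0:  nop
6. deliver 0→2:  <2:part t1 ->
7. deliver 2→0:  <0:coor t1 q>
8. deliver 0→1:  <1:part t1 q>
9. deliver 0→2:  <2:part t1 q>
10. deliver 0→3:  <3:part t1 q>
11. timeout(0):  <0:coor t2 q>
12. deliver 0→1:  <1:part t2 q>
13. deliver 1→0:  nop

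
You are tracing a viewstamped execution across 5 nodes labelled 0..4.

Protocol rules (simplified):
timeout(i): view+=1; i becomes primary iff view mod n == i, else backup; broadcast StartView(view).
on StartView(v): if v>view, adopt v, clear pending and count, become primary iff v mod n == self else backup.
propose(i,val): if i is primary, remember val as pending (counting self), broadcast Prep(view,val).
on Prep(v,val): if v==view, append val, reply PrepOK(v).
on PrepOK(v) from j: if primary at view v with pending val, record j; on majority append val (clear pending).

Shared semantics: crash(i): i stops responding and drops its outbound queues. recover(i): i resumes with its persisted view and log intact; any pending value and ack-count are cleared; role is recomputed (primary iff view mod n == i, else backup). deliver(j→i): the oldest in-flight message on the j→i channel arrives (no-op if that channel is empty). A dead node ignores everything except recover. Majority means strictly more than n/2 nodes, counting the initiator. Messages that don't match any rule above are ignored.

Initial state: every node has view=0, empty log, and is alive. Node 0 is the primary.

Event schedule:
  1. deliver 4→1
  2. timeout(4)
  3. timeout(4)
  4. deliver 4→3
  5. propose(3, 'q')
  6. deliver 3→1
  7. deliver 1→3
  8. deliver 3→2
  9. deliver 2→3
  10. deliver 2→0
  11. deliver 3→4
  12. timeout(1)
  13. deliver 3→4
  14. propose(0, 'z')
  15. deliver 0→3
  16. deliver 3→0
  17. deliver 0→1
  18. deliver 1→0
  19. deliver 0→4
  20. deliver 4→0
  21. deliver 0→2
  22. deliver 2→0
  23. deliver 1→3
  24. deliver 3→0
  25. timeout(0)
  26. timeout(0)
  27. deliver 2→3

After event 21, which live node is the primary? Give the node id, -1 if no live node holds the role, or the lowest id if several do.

1

after 1 — deliver 4→1: ·
after 2 — timeout(4): n4:back/v1/[-]
after 3 — timeout(4): n4:back/v2/[-]
after 4 — deliver 4→3: n3:back/v1/[-]
after 5 — propose(3,'q'): ·
after 6 — deliver 3→1: ·
after 7 — deliver 1→3: ·
after 8 — deliver 3→2: ·
after 9 — deliver 2→3: ·
after 10 — deliver 2→0: ·
after 11 — deliver 3→4: ·
after 12 — timeout(1): n1:prim/v1/[-]
after 13 — deliver 3→4: ·
after 14 — propose(0,'z'): ·
after 15 — deliver 0→3: ·
after 16 — deliver 3→0: ·
after 17 — deliver 0→1: ·
after 18 — deliver 1→0: n0:back/v1/[-]
after 19 — deliver 0→4: ·
after 20 — deliver 4→0: ·
after 21 — deliver 0→2: n2:back/v0/[z]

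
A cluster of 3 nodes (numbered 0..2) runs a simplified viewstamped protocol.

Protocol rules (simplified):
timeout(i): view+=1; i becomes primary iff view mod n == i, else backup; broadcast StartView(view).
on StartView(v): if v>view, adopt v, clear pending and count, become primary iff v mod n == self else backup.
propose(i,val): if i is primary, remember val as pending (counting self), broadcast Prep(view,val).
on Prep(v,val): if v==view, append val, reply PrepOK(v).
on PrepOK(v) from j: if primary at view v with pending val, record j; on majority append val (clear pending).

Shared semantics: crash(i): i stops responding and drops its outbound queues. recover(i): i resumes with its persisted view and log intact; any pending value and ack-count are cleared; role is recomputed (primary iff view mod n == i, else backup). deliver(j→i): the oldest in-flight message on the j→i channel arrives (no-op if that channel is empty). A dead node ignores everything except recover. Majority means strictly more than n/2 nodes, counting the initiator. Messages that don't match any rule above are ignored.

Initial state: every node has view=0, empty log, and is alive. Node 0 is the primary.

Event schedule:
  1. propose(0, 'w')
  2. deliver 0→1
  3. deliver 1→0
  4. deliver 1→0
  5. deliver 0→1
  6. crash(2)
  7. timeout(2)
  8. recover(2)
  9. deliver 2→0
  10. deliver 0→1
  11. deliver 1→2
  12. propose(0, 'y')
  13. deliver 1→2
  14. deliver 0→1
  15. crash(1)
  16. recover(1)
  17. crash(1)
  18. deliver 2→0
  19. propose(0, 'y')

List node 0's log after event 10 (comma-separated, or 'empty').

w

e1 propose(0,'w'): ·
e2 deliver 0→1: 1[back,v=0,w]
e3 deliver 1→0: 0[prim,v=0,w]
e4 deliver 1→0: ·
e5 deliver 0→1: ·
e6 crash(2): 2[✗back,v=0,-]
e7 timeout(2): ·
e8 recover(2): 2[back,v=0,-]
e9 deliver 2→0: ·
e10 deliver 0→1: ·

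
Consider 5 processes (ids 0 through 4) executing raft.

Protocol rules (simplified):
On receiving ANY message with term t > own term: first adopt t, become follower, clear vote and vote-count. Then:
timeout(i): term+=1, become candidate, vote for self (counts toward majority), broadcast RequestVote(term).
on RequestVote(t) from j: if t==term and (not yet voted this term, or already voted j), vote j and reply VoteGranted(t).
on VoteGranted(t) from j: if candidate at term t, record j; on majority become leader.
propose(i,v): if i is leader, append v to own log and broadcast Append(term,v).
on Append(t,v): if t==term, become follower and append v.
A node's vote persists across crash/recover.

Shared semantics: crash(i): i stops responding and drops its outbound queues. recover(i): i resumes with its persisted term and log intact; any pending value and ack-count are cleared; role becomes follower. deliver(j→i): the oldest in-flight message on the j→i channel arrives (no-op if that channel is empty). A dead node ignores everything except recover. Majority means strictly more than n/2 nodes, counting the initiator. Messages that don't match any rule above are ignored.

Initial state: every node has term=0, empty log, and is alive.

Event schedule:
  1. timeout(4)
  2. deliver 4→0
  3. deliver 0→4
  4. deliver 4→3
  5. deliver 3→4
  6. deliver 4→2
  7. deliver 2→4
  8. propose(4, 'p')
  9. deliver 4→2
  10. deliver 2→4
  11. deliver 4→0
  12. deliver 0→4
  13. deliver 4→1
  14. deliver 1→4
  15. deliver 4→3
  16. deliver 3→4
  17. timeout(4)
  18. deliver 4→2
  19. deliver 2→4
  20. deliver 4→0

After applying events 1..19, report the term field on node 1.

e1 timeout(4): 4[cand,t=1,-]
e2 deliver 4→0: 0[foll,t=1,-]
e3 deliver 0→4: ·
e4 deliver 4→3: 3[foll,t=1,-]
e5 deliver 3→4: 4[lead,t=1,-]
e6 deliver 4→2: 2[foll,t=1,-]
e7 deliver 2→4: ·
e8 propose(4,'p'): 4[lead,t=1,p]
e9 deliver 4→2: 2[foll,t=1,p]
e10 deliver 2→4: ·
e11 deliver 4→0: 0[foll,t=1,p]
e12 deliver 0→4: ·
e13 deliver 4→1: 1[foll,t=1,-]
e14 deliver 1→4: ·
e15 deliver 4→3: 3[foll,t=1,p]
e16 deliver 3→4: ·
e17 timeout(4): 4[cand,t=2,p]
e18 deliver 4→2: 2[foll,t=2,p]
e19 deliver 2→4: ·

1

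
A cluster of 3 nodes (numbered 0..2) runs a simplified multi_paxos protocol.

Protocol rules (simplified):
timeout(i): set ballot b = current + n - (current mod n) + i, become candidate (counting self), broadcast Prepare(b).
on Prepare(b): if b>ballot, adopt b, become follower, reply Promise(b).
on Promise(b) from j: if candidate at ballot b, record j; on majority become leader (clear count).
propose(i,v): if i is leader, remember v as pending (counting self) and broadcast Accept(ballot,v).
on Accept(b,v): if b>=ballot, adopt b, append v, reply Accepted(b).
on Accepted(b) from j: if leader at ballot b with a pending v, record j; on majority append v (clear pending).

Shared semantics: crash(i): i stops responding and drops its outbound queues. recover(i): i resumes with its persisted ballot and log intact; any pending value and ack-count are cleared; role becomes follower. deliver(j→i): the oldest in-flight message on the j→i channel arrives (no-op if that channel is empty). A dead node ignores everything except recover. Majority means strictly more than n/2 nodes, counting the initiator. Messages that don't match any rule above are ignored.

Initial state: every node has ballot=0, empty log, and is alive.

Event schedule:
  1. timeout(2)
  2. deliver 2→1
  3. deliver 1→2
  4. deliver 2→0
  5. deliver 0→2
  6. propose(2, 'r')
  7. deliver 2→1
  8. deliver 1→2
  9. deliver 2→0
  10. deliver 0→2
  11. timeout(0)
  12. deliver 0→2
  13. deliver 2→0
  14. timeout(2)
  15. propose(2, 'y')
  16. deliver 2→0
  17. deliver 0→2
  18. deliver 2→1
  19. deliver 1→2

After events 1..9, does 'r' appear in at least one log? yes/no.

1. timeout(2):  <2:cand b5 ->
2. deliver 2→1:  <1:foll b5 ->
3. deliver 1→2:  <2:lead b5 ->
4. deliver 2→0:  <0:foll b5 ->
5. deliver 0→2:  nop
6. propose(2,'r'):  nop
7. deliver 2→1:  <1:foll b5 r>
8. deliver 1→2:  <2:lead b5 r>
9. deliver 2→0:  <0:foll b5 r>

yes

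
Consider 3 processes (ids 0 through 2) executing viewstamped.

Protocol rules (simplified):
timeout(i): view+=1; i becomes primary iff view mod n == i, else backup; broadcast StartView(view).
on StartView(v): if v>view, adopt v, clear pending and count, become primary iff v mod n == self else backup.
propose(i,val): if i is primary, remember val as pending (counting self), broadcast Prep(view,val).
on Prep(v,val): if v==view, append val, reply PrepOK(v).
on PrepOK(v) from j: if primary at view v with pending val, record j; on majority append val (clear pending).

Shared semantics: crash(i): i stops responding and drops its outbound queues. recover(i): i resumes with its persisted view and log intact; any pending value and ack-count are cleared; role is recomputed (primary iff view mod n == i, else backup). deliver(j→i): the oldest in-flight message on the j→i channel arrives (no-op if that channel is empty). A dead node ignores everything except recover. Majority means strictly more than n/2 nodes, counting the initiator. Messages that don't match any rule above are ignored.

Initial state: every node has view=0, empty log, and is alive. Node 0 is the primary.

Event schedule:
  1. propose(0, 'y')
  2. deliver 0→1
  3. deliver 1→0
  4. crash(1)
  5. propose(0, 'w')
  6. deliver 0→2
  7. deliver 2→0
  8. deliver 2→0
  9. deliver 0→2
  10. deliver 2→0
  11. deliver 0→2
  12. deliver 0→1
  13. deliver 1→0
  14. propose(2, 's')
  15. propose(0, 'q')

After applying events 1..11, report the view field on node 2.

0

[1] propose(0,'y') → ∅
[2] deliver 0→1 → N1(back v0 [y])
[3] deliver 1→0 → N0(prim v0 [y])
[4] crash(1) → N1(✗back v0 [y])
[5] propose(0,'w') → ∅
[6] deliver 0→2 → N2(back v0 [y])
[7] deliver 2→0 → N0(prim v0 [y,w])
[8] deliver 2→0 → ∅
[9] deliver 0→2 → N2(back v0 [y,w])
[10] deliver 2→0 → ∅
[11] deliver 0→2 → ∅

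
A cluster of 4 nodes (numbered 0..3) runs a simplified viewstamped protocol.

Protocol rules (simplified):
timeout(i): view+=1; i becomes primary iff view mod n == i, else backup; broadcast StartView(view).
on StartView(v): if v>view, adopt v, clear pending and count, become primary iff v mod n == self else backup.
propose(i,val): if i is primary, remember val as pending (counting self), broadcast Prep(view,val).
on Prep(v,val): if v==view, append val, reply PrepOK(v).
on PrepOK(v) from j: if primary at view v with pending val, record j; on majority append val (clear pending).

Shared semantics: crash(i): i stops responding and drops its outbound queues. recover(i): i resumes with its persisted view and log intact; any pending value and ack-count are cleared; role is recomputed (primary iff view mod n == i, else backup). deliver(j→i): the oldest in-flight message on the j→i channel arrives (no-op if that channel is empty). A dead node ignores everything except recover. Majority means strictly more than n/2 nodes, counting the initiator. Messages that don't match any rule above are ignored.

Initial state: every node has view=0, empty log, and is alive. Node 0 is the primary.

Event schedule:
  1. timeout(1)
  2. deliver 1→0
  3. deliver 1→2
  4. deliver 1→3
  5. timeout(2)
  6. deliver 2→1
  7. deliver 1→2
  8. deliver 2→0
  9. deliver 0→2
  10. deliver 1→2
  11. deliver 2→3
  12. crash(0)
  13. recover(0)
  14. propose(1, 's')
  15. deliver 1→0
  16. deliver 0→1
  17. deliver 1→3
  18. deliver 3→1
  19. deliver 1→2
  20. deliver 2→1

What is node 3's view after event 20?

2

after 1 — timeout(1): n1:prim/v1/[-]
after 2 — deliver 1→0: n0:back/v1/[-]
after 3 — deliver 1→2: n2:back/v1/[-]
after 4 — deliver 1→3: n3:back/v1/[-]
after 5 — timeout(2): n2:prim/v2/[-]
after 6 — deliver 2→1: n1:back/v2/[-]
after 7 — deliver 1→2: ·
after 8 — deliver 2→0: n0:back/v2/[-]
after 9 — deliver 0→2: ·
after 10 — deliver 1→2: ·
after 11 — deliver 2→3: n3:back/v2/[-]
after 12 — crash(0): n0:✗back/v2/[-]
after 13 — recover(0): n0:back/v2/[-]
after 14 — propose(1,'s'): ·
after 15 — deliver 1→0: ·
after 16 — deliver 0→1: ·
after 17 — deliver 1→3: ·
after 18 — deliver 3→1: ·
after 19 — deliver 1→2: ·
after 20 — deliver 2→1: ·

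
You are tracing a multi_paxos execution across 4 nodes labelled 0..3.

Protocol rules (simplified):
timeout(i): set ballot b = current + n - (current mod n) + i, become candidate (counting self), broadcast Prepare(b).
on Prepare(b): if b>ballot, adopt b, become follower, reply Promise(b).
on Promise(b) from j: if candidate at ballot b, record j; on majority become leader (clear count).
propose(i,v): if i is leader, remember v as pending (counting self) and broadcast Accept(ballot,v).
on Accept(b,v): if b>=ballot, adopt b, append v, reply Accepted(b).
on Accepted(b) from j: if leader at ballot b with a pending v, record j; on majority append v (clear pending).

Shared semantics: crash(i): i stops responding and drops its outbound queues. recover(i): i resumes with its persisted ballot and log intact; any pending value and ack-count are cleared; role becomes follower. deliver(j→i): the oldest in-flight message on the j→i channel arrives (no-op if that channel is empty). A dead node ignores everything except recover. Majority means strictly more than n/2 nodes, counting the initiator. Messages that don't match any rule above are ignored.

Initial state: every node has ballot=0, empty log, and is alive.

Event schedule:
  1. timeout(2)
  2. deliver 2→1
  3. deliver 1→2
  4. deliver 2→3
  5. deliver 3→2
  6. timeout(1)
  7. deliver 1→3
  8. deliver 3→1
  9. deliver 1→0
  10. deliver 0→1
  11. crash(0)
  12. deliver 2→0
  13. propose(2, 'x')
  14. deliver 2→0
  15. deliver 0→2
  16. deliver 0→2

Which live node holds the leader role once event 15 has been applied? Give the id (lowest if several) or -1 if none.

[1] timeout(2) → N2(cand b6 [-])
[2] deliver 2→1 → N1(foll b6 [-])
[3] deliver 1→2 → ∅
[4] deliver 2→3 → N3(foll b6 [-])
[5] deliver 3→2 → N2(lead b6 [-])
[6] timeout(1) → N1(cand b9 [-])
[7] deliver 1→3 → N3(foll b9 [-])
[8] deliver 3→1 → ∅
[9] deliver 1→0 → N0(foll b9 [-])
[10] deliver 0→1 → N1(lead b9 [-])
[11] crash(0) → N0(✗foll b9 [-])
[12] deliver 2→0 → ∅
[13] propose(2,'x') → ∅
[14] deliver 2→0 → ∅
[15] deliver 0→2 → ∅

1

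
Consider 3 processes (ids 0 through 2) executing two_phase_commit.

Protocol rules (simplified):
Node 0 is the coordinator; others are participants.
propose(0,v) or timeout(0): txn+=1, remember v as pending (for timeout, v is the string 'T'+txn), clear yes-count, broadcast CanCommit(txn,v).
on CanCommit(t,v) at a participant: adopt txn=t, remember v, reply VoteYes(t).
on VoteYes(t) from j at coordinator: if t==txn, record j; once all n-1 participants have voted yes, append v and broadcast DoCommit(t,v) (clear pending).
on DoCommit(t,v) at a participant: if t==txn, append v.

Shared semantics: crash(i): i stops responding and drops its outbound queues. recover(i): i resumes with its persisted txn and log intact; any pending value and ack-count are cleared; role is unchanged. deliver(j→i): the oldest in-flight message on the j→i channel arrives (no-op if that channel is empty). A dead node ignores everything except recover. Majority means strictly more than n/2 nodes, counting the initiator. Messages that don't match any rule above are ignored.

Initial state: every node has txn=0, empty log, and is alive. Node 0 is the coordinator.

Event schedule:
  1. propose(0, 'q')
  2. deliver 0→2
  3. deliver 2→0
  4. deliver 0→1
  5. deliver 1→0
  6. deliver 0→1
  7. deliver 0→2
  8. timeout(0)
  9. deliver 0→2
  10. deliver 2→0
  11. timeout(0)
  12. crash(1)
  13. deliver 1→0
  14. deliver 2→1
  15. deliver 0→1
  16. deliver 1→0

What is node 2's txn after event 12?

2

e1 propose(0,'q'): 0[coor,t=1,-]
e2 deliver 0→2: 2[part,t=1,-]
e3 deliver 2→0: ·
e4 deliver 0→1: 1[part,t=1,-]
e5 deliver 1→0: 0[coor,t=1,q]
e6 deliver 0→1: 1[part,t=1,q]
e7 deliver 0→2: 2[part,t=1,q]
e8 timeout(0): 0[coor,t=2,q]
e9 deliver 0→2: 2[part,t=2,q]
e10 deliver 2→0: ·
e11 timeout(0): 0[coor,t=3,q]
e12 crash(1): 1[✗part,t=1,q]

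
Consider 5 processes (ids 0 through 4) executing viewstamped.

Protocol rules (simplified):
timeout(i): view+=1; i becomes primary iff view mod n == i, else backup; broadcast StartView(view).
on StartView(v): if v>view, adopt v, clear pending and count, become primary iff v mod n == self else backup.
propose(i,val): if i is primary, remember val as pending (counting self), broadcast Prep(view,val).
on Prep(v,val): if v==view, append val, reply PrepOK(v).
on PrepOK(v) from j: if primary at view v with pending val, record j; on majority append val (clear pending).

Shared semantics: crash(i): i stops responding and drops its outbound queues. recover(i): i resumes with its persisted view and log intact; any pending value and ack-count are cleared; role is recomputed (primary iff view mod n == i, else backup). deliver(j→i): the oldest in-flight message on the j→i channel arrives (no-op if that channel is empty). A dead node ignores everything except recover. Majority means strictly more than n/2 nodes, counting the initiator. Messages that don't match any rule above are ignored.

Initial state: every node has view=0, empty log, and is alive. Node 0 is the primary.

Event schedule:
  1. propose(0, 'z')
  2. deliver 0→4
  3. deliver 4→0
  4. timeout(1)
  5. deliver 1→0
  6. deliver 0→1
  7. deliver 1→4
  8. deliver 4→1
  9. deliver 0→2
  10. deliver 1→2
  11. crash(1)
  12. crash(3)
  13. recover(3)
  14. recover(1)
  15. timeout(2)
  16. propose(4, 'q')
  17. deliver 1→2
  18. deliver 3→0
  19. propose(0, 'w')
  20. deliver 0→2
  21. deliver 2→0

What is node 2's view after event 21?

2

after 1 — propose(0,'z'): ·
after 2 — deliver 0→4: n4:back/v0/[z]
after 3 — deliver 4→0: ·
after 4 — timeout(1): n1:prim/v1/[-]
after 5 — deliver 1→0: n0:back/v1/[-]
after 6 — deliver 0→1: ·
after 7 — deliver 1→4: n4:back/v1/[z]
after 8 — deliver 4→1: ·
after 9 — deliver 0→2: n2:back/v0/[z]
after 10 — deliver 1→2: n2:back/v1/[z]
after 11 — crash(1): n1:✗prim/v1/[-]
after 12 — crash(3): n3:✗back/v0/[-]
after 13 — recover(3): n3:back/v0/[-]
after 14 — recover(1): n1:prim/v1/[-]
after 15 — timeout(2): n2:prim/v2/[z]
after 16 — propose(4,'q'): ·
after 17 — deliver 1→2: ·
after 18 — deliver 3→0: ·
after 19 — propose(0,'w'): ·
after 20 — deliver 0→2: ·
after 21 — deliver 2→0: ·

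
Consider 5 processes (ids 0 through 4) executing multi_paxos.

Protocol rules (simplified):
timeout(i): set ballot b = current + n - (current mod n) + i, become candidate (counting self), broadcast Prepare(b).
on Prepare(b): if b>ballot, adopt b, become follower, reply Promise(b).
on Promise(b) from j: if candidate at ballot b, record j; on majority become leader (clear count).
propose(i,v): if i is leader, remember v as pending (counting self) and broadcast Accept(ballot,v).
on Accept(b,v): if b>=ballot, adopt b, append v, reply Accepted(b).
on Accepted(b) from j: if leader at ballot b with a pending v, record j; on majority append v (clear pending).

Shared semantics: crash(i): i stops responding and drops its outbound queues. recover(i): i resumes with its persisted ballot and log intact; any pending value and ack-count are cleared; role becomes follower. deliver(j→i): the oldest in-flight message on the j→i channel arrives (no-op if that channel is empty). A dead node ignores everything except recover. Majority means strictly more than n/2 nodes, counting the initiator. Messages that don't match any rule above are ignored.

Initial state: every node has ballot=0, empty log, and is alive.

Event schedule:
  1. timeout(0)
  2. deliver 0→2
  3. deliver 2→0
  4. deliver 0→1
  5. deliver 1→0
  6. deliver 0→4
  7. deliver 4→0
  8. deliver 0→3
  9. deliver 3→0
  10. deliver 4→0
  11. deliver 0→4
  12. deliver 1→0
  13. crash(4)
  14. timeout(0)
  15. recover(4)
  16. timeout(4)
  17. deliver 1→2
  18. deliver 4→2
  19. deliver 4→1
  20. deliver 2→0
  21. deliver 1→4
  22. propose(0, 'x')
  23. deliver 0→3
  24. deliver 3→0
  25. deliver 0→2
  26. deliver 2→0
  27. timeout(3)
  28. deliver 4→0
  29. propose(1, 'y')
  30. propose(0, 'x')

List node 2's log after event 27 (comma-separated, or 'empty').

empty

1. timeout(0):  <0:cand b5 ->
2. deliver 0→2:  <2:foll b5 ->
3. deliver 2→0:  nop
4. deliver 0→1:  <1:foll b5 ->
5. deliver 1→0:  <0:lead b5 ->
6. deliver 0→4:  <4:foll b5 ->
7. deliver 4→0:  nop
8. deliver 0→3:  <3:foll b5 ->
9. deliver 3→0:  nop
10. deliver 4→0:  nop
11. deliver 0→4:  nop
12. deliver 1→0:  nop
13. crash(4):  <4:✗foll b5 ->
14. timeout(0):  <0:cand b10 ->
15. recover(4):  <4:foll b5 ->
16. timeout(4):  <4:cand b14 ->
17. deliver 1→2:  nop
18. deliver 4→2:  <2:foll b14 ->
19. deliver 4→1:  <1:foll b14 ->
20. deliver 2→0:  nop
21. deliver 1→4:  nop
22. propose(0,'x'):  nop
23. deliver 0→3:  <3:foll b10 ->
24. deliver 3→0:  nop
25. deliver 0→2:  nop
26. deliver 2→0:  nop
27. timeout(3):  <3:cand b18 ->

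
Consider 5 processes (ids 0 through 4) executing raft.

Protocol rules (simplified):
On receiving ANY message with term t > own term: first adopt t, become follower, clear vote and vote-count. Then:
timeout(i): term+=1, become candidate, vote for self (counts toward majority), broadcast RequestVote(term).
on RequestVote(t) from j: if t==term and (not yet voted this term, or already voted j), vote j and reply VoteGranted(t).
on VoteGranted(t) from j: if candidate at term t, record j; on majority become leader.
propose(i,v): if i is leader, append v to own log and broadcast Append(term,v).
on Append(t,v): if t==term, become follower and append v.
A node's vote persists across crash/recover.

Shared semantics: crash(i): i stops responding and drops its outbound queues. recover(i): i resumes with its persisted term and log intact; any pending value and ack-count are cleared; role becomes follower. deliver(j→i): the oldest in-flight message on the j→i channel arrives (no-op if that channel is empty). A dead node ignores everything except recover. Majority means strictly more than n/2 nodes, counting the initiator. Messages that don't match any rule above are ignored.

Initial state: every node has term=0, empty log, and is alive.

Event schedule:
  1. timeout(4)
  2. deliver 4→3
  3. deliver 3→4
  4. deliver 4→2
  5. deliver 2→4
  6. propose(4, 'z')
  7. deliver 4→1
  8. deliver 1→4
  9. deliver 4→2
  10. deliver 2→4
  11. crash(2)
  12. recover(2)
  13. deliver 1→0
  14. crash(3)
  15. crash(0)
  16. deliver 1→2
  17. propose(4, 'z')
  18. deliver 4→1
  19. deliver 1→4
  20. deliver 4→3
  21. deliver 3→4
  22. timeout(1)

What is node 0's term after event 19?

1. timeout(4):  <4:cand t1 ->
2. deliver 4→3:  <3:foll t1 ->
3. deliver 3→4:  nop
4. deliver 4→2:  <2:foll t1 ->
5. deliver 2→4:  <4:lead t1 ->
6. propose(4,'z'):  <4:lead t1 z>
7. deliver 4→1:  <1:foll t1 ->
8. deliver 1→4:  nop
9. deliver 4→2:  <2:foll t1 z>
10. deliver 2→4:  nop
11. crash(2):  <2:✗foll t1 z>
12. recover(2):  <2:foll t1 z>
13. deliver 1→0:  nop
14. crash(3):  <3:✗foll t1 ->
15. crash(0):  <0:✗foll t0 ->
16. deliver 1→2:  nop
17. propose(4,'z'):  <4:lead t1 z,z>
18. deliver 4→1:  <1:foll t1 z>
19. deliver 1→4:  nop

0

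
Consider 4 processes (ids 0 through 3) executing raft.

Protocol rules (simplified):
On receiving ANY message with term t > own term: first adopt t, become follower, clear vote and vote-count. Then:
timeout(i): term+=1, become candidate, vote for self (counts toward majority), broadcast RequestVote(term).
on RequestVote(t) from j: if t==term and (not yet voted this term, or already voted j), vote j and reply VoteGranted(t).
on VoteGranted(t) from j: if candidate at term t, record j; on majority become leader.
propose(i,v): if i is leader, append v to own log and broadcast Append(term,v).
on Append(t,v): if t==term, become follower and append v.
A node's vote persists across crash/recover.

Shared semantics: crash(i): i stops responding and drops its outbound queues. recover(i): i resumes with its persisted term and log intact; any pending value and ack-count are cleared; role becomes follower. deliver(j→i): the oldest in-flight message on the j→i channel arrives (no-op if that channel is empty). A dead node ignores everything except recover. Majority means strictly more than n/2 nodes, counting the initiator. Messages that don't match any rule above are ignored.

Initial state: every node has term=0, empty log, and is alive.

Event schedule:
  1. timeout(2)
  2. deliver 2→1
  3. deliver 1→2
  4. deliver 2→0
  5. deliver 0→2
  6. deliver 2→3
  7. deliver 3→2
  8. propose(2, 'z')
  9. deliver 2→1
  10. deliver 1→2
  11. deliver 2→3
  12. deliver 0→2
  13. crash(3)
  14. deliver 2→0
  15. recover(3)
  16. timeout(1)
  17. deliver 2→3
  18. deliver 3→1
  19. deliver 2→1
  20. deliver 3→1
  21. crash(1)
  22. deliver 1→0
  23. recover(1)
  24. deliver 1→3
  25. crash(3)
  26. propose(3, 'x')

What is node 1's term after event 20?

after 1 — timeout(2): n2:cand/t1/[-]
after 2 — deliver 2→1: n1:foll/t1/[-]
after 3 — deliver 1→2: ·
after 4 — deliver 2→0: n0:foll/t1/[-]
after 5 — deliver 0→2: n2:lead/t1/[-]
after 6 — deliver 2→3: n3:foll/t1/[-]
after 7 — deliver 3→2: ·
after 8 — propose(2,'z'): n2:lead/t1/[z]
after 9 — deliver 2→1: n1:foll/t1/[z]
after 10 — deliver 1→2: ·
after 11 — deliver 2→3: n3:foll/t1/[z]
after 12 — deliver 0→2: ·
after 13 — crash(3): n3:✗foll/t1/[z]
after 14 — deliver 2→0: n0:foll/t1/[z]
after 15 — recover(3): n3:foll/t1/[z]
after 16 — timeout(1): n1:cand/t2/[z]
after 17 — deliver 2→3: ·
after 18 — deliver 3→1: ·
after 19 — deliver 2→1: ·
after 20 — deliver 3→1: ·

2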